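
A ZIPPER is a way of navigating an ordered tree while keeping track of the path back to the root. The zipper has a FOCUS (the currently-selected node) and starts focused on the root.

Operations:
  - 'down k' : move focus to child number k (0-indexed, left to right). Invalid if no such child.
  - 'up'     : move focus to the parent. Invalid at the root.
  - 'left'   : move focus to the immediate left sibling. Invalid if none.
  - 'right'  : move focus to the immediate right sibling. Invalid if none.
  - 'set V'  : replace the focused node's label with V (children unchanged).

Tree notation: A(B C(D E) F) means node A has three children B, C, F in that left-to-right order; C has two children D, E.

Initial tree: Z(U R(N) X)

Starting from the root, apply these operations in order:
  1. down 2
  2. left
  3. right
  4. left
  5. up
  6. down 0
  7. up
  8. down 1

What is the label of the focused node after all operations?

Step 1 (down 2): focus=X path=2 depth=1 children=[] left=['U', 'R'] right=[] parent=Z
Step 2 (left): focus=R path=1 depth=1 children=['N'] left=['U'] right=['X'] parent=Z
Step 3 (right): focus=X path=2 depth=1 children=[] left=['U', 'R'] right=[] parent=Z
Step 4 (left): focus=R path=1 depth=1 children=['N'] left=['U'] right=['X'] parent=Z
Step 5 (up): focus=Z path=root depth=0 children=['U', 'R', 'X'] (at root)
Step 6 (down 0): focus=U path=0 depth=1 children=[] left=[] right=['R', 'X'] parent=Z
Step 7 (up): focus=Z path=root depth=0 children=['U', 'R', 'X'] (at root)
Step 8 (down 1): focus=R path=1 depth=1 children=['N'] left=['U'] right=['X'] parent=Z

Answer: R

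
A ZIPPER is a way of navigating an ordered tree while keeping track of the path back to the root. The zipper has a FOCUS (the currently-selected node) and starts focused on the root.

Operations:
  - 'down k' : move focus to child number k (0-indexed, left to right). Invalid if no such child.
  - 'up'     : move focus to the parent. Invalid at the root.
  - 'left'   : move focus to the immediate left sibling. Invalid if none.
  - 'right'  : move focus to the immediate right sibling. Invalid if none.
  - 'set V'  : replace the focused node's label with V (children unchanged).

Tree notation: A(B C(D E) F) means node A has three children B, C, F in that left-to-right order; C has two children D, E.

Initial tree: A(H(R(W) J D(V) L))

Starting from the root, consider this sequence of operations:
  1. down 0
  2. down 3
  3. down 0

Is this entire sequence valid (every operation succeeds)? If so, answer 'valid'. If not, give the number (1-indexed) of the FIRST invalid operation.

Answer: 3

Derivation:
Step 1 (down 0): focus=H path=0 depth=1 children=['R', 'J', 'D', 'L'] left=[] right=[] parent=A
Step 2 (down 3): focus=L path=0/3 depth=2 children=[] left=['R', 'J', 'D'] right=[] parent=H
Step 3 (down 0): INVALID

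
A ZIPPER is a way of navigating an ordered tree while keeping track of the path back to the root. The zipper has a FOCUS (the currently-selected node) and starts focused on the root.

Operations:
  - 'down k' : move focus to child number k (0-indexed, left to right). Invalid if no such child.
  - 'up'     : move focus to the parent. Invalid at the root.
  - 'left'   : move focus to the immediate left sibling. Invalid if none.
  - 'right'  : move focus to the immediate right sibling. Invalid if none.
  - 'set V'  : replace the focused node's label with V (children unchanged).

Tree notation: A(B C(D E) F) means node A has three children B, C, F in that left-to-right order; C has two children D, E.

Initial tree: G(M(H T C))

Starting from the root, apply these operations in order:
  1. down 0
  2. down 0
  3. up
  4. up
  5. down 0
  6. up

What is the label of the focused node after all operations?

Step 1 (down 0): focus=M path=0 depth=1 children=['H', 'T', 'C'] left=[] right=[] parent=G
Step 2 (down 0): focus=H path=0/0 depth=2 children=[] left=[] right=['T', 'C'] parent=M
Step 3 (up): focus=M path=0 depth=1 children=['H', 'T', 'C'] left=[] right=[] parent=G
Step 4 (up): focus=G path=root depth=0 children=['M'] (at root)
Step 5 (down 0): focus=M path=0 depth=1 children=['H', 'T', 'C'] left=[] right=[] parent=G
Step 6 (up): focus=G path=root depth=0 children=['M'] (at root)

Answer: G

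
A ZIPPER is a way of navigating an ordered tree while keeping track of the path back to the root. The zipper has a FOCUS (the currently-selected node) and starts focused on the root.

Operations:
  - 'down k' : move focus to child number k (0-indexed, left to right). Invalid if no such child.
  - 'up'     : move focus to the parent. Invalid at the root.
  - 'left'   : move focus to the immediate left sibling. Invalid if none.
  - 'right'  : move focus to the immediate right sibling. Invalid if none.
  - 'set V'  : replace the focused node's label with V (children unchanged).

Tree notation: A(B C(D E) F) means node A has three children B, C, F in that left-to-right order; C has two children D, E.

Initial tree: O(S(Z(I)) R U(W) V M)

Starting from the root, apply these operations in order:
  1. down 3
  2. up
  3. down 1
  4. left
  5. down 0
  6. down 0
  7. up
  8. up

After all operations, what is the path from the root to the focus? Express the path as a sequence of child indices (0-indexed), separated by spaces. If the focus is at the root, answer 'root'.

Step 1 (down 3): focus=V path=3 depth=1 children=[] left=['S', 'R', 'U'] right=['M'] parent=O
Step 2 (up): focus=O path=root depth=0 children=['S', 'R', 'U', 'V', 'M'] (at root)
Step 3 (down 1): focus=R path=1 depth=1 children=[] left=['S'] right=['U', 'V', 'M'] parent=O
Step 4 (left): focus=S path=0 depth=1 children=['Z'] left=[] right=['R', 'U', 'V', 'M'] parent=O
Step 5 (down 0): focus=Z path=0/0 depth=2 children=['I'] left=[] right=[] parent=S
Step 6 (down 0): focus=I path=0/0/0 depth=3 children=[] left=[] right=[] parent=Z
Step 7 (up): focus=Z path=0/0 depth=2 children=['I'] left=[] right=[] parent=S
Step 8 (up): focus=S path=0 depth=1 children=['Z'] left=[] right=['R', 'U', 'V', 'M'] parent=O

Answer: 0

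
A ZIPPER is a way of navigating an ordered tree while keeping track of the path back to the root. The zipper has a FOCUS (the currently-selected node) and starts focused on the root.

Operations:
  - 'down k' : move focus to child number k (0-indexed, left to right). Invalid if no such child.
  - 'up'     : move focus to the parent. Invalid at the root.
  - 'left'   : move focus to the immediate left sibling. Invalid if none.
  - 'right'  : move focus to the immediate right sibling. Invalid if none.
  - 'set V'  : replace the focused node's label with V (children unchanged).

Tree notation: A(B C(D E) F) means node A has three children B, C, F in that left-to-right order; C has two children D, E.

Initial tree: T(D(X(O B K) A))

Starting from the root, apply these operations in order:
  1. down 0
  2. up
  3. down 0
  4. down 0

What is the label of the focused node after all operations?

Step 1 (down 0): focus=D path=0 depth=1 children=['X', 'A'] left=[] right=[] parent=T
Step 2 (up): focus=T path=root depth=0 children=['D'] (at root)
Step 3 (down 0): focus=D path=0 depth=1 children=['X', 'A'] left=[] right=[] parent=T
Step 4 (down 0): focus=X path=0/0 depth=2 children=['O', 'B', 'K'] left=[] right=['A'] parent=D

Answer: X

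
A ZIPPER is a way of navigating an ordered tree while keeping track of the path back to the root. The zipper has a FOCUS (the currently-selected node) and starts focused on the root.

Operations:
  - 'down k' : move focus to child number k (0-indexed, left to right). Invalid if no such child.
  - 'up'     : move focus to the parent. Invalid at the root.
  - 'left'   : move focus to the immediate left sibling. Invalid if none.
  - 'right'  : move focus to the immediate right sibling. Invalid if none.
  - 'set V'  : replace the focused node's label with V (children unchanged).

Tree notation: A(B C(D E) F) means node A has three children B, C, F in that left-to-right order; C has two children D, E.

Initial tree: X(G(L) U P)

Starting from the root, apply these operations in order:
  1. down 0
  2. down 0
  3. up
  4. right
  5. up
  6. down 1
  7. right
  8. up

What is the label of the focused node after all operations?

Answer: X

Derivation:
Step 1 (down 0): focus=G path=0 depth=1 children=['L'] left=[] right=['U', 'P'] parent=X
Step 2 (down 0): focus=L path=0/0 depth=2 children=[] left=[] right=[] parent=G
Step 3 (up): focus=G path=0 depth=1 children=['L'] left=[] right=['U', 'P'] parent=X
Step 4 (right): focus=U path=1 depth=1 children=[] left=['G'] right=['P'] parent=X
Step 5 (up): focus=X path=root depth=0 children=['G', 'U', 'P'] (at root)
Step 6 (down 1): focus=U path=1 depth=1 children=[] left=['G'] right=['P'] parent=X
Step 7 (right): focus=P path=2 depth=1 children=[] left=['G', 'U'] right=[] parent=X
Step 8 (up): focus=X path=root depth=0 children=['G', 'U', 'P'] (at root)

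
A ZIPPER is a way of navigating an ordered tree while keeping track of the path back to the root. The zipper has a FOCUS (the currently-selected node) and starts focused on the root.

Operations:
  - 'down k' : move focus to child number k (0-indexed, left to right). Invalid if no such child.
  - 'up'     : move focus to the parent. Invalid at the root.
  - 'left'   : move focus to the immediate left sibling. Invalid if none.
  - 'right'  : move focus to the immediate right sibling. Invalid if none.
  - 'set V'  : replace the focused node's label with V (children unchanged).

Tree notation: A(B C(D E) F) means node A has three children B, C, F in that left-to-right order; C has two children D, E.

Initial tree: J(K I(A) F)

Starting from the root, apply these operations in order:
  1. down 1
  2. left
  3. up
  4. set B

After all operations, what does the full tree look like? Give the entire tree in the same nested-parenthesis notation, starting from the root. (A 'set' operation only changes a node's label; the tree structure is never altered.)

Step 1 (down 1): focus=I path=1 depth=1 children=['A'] left=['K'] right=['F'] parent=J
Step 2 (left): focus=K path=0 depth=1 children=[] left=[] right=['I', 'F'] parent=J
Step 3 (up): focus=J path=root depth=0 children=['K', 'I', 'F'] (at root)
Step 4 (set B): focus=B path=root depth=0 children=['K', 'I', 'F'] (at root)

Answer: B(K I(A) F)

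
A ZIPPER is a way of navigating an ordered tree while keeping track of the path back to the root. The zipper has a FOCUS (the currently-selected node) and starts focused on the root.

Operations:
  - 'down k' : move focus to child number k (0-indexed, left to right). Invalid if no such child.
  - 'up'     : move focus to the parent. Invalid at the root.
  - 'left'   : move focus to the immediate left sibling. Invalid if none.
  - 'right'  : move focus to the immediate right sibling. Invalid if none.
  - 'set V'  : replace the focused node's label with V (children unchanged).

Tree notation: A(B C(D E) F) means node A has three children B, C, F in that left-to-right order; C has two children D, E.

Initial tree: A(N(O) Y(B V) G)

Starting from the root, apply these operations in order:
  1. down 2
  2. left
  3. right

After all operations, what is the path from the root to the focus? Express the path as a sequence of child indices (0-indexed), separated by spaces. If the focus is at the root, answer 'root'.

Answer: 2

Derivation:
Step 1 (down 2): focus=G path=2 depth=1 children=[] left=['N', 'Y'] right=[] parent=A
Step 2 (left): focus=Y path=1 depth=1 children=['B', 'V'] left=['N'] right=['G'] parent=A
Step 3 (right): focus=G path=2 depth=1 children=[] left=['N', 'Y'] right=[] parent=A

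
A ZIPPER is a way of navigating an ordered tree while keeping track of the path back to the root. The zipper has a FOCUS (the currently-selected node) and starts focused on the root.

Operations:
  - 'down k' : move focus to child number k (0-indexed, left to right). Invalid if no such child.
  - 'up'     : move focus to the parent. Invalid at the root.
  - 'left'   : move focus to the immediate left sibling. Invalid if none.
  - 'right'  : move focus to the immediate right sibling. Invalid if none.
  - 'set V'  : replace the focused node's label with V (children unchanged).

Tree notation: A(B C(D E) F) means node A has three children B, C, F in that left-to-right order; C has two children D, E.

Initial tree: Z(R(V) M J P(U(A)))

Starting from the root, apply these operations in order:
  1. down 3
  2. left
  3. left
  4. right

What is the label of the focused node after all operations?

Answer: J

Derivation:
Step 1 (down 3): focus=P path=3 depth=1 children=['U'] left=['R', 'M', 'J'] right=[] parent=Z
Step 2 (left): focus=J path=2 depth=1 children=[] left=['R', 'M'] right=['P'] parent=Z
Step 3 (left): focus=M path=1 depth=1 children=[] left=['R'] right=['J', 'P'] parent=Z
Step 4 (right): focus=J path=2 depth=1 children=[] left=['R', 'M'] right=['P'] parent=Z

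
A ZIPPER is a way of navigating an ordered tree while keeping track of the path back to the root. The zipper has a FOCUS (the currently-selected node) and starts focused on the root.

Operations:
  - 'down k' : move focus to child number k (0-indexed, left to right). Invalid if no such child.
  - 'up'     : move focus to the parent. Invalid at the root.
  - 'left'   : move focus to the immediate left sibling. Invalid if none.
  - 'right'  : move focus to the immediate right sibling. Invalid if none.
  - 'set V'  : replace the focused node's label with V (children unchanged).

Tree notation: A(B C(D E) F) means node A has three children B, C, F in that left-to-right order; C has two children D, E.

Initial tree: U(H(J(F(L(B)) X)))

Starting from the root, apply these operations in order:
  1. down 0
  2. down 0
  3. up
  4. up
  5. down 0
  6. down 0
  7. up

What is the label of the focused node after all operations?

Answer: H

Derivation:
Step 1 (down 0): focus=H path=0 depth=1 children=['J'] left=[] right=[] parent=U
Step 2 (down 0): focus=J path=0/0 depth=2 children=['F', 'X'] left=[] right=[] parent=H
Step 3 (up): focus=H path=0 depth=1 children=['J'] left=[] right=[] parent=U
Step 4 (up): focus=U path=root depth=0 children=['H'] (at root)
Step 5 (down 0): focus=H path=0 depth=1 children=['J'] left=[] right=[] parent=U
Step 6 (down 0): focus=J path=0/0 depth=2 children=['F', 'X'] left=[] right=[] parent=H
Step 7 (up): focus=H path=0 depth=1 children=['J'] left=[] right=[] parent=U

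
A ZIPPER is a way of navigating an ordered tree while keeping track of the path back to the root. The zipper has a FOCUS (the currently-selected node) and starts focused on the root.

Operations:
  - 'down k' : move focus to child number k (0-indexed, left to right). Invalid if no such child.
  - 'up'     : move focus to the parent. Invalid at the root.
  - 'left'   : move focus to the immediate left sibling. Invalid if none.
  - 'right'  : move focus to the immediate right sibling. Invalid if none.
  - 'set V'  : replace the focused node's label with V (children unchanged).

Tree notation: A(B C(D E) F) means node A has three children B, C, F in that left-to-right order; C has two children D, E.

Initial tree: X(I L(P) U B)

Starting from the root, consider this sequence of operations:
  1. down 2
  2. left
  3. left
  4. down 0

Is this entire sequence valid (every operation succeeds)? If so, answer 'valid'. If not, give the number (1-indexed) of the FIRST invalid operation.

Step 1 (down 2): focus=U path=2 depth=1 children=[] left=['I', 'L'] right=['B'] parent=X
Step 2 (left): focus=L path=1 depth=1 children=['P'] left=['I'] right=['U', 'B'] parent=X
Step 3 (left): focus=I path=0 depth=1 children=[] left=[] right=['L', 'U', 'B'] parent=X
Step 4 (down 0): INVALID

Answer: 4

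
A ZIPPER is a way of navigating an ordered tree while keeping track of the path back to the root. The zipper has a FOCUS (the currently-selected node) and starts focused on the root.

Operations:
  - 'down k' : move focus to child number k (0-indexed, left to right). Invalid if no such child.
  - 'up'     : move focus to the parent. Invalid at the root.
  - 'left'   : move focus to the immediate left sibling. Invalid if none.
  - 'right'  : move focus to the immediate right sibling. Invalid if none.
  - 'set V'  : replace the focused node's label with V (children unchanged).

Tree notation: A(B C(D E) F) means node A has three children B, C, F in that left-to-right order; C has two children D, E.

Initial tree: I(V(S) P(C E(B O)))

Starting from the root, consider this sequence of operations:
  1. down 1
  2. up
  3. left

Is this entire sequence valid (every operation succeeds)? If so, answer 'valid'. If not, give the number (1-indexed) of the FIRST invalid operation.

Step 1 (down 1): focus=P path=1 depth=1 children=['C', 'E'] left=['V'] right=[] parent=I
Step 2 (up): focus=I path=root depth=0 children=['V', 'P'] (at root)
Step 3 (left): INVALID

Answer: 3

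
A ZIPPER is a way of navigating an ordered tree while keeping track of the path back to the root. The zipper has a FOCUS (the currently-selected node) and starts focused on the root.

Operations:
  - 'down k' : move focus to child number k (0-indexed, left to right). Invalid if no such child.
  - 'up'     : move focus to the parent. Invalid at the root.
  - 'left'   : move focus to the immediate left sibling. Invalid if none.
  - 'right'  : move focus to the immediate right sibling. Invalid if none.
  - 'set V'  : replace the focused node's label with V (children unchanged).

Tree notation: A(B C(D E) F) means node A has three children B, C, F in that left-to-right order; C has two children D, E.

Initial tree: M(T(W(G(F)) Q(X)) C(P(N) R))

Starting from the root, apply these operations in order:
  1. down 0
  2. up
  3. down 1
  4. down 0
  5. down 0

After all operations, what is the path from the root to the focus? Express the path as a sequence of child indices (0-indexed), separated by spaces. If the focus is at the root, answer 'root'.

Step 1 (down 0): focus=T path=0 depth=1 children=['W', 'Q'] left=[] right=['C'] parent=M
Step 2 (up): focus=M path=root depth=0 children=['T', 'C'] (at root)
Step 3 (down 1): focus=C path=1 depth=1 children=['P', 'R'] left=['T'] right=[] parent=M
Step 4 (down 0): focus=P path=1/0 depth=2 children=['N'] left=[] right=['R'] parent=C
Step 5 (down 0): focus=N path=1/0/0 depth=3 children=[] left=[] right=[] parent=P

Answer: 1 0 0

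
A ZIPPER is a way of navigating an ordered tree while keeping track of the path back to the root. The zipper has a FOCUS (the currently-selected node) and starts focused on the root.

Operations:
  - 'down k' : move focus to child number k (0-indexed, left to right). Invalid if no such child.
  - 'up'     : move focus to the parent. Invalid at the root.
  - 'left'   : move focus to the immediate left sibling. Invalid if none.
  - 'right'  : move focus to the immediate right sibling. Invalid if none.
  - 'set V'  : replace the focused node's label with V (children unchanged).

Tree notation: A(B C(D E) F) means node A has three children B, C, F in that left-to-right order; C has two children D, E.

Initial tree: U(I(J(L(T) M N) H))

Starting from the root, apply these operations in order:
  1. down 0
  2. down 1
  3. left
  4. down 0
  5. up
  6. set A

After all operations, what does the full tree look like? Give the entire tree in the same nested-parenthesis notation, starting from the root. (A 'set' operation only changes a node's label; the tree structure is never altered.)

Step 1 (down 0): focus=I path=0 depth=1 children=['J', 'H'] left=[] right=[] parent=U
Step 2 (down 1): focus=H path=0/1 depth=2 children=[] left=['J'] right=[] parent=I
Step 3 (left): focus=J path=0/0 depth=2 children=['L', 'M', 'N'] left=[] right=['H'] parent=I
Step 4 (down 0): focus=L path=0/0/0 depth=3 children=['T'] left=[] right=['M', 'N'] parent=J
Step 5 (up): focus=J path=0/0 depth=2 children=['L', 'M', 'N'] left=[] right=['H'] parent=I
Step 6 (set A): focus=A path=0/0 depth=2 children=['L', 'M', 'N'] left=[] right=['H'] parent=I

Answer: U(I(A(L(T) M N) H))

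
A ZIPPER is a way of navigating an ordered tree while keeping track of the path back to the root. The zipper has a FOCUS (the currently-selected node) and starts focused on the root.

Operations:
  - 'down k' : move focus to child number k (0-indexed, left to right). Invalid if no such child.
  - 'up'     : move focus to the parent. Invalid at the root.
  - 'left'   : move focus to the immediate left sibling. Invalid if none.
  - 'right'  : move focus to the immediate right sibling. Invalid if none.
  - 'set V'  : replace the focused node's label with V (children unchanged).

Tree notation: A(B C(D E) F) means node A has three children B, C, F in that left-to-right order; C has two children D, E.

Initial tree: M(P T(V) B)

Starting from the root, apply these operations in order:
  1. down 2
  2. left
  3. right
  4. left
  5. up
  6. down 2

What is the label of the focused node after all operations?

Answer: B

Derivation:
Step 1 (down 2): focus=B path=2 depth=1 children=[] left=['P', 'T'] right=[] parent=M
Step 2 (left): focus=T path=1 depth=1 children=['V'] left=['P'] right=['B'] parent=M
Step 3 (right): focus=B path=2 depth=1 children=[] left=['P', 'T'] right=[] parent=M
Step 4 (left): focus=T path=1 depth=1 children=['V'] left=['P'] right=['B'] parent=M
Step 5 (up): focus=M path=root depth=0 children=['P', 'T', 'B'] (at root)
Step 6 (down 2): focus=B path=2 depth=1 children=[] left=['P', 'T'] right=[] parent=M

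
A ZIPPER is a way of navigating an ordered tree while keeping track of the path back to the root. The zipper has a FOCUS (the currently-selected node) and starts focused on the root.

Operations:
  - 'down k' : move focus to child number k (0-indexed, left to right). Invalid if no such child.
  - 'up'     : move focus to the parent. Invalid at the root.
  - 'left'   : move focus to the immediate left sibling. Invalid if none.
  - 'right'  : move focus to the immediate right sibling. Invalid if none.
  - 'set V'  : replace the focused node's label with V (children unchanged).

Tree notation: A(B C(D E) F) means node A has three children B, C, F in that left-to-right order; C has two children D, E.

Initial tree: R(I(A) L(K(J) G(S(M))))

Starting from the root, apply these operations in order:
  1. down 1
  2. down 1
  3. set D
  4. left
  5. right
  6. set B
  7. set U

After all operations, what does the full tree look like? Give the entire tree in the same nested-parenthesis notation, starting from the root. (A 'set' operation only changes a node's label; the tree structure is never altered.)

Step 1 (down 1): focus=L path=1 depth=1 children=['K', 'G'] left=['I'] right=[] parent=R
Step 2 (down 1): focus=G path=1/1 depth=2 children=['S'] left=['K'] right=[] parent=L
Step 3 (set D): focus=D path=1/1 depth=2 children=['S'] left=['K'] right=[] parent=L
Step 4 (left): focus=K path=1/0 depth=2 children=['J'] left=[] right=['D'] parent=L
Step 5 (right): focus=D path=1/1 depth=2 children=['S'] left=['K'] right=[] parent=L
Step 6 (set B): focus=B path=1/1 depth=2 children=['S'] left=['K'] right=[] parent=L
Step 7 (set U): focus=U path=1/1 depth=2 children=['S'] left=['K'] right=[] parent=L

Answer: R(I(A) L(K(J) U(S(M))))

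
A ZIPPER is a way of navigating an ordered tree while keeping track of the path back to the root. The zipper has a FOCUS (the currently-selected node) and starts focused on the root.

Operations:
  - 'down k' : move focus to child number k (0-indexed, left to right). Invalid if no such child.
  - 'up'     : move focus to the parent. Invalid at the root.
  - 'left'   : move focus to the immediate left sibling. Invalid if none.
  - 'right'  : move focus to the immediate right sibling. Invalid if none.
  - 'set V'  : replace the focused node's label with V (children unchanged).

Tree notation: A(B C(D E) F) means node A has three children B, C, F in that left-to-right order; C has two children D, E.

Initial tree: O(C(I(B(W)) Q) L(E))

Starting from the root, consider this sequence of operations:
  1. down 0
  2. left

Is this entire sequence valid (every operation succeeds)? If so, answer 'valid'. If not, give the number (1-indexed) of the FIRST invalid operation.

Answer: 2

Derivation:
Step 1 (down 0): focus=C path=0 depth=1 children=['I', 'Q'] left=[] right=['L'] parent=O
Step 2 (left): INVALID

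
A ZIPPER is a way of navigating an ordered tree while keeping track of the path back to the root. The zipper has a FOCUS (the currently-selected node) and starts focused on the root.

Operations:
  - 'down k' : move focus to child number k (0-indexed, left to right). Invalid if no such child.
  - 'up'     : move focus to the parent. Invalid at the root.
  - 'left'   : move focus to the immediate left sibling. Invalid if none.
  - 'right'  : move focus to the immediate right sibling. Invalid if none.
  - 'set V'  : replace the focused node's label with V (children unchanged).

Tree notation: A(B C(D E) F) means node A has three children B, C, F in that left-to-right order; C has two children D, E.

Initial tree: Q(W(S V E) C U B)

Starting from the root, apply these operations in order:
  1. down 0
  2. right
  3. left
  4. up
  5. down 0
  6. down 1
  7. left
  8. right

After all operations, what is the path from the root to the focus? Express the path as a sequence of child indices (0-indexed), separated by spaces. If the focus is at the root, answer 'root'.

Step 1 (down 0): focus=W path=0 depth=1 children=['S', 'V', 'E'] left=[] right=['C', 'U', 'B'] parent=Q
Step 2 (right): focus=C path=1 depth=1 children=[] left=['W'] right=['U', 'B'] parent=Q
Step 3 (left): focus=W path=0 depth=1 children=['S', 'V', 'E'] left=[] right=['C', 'U', 'B'] parent=Q
Step 4 (up): focus=Q path=root depth=0 children=['W', 'C', 'U', 'B'] (at root)
Step 5 (down 0): focus=W path=0 depth=1 children=['S', 'V', 'E'] left=[] right=['C', 'U', 'B'] parent=Q
Step 6 (down 1): focus=V path=0/1 depth=2 children=[] left=['S'] right=['E'] parent=W
Step 7 (left): focus=S path=0/0 depth=2 children=[] left=[] right=['V', 'E'] parent=W
Step 8 (right): focus=V path=0/1 depth=2 children=[] left=['S'] right=['E'] parent=W

Answer: 0 1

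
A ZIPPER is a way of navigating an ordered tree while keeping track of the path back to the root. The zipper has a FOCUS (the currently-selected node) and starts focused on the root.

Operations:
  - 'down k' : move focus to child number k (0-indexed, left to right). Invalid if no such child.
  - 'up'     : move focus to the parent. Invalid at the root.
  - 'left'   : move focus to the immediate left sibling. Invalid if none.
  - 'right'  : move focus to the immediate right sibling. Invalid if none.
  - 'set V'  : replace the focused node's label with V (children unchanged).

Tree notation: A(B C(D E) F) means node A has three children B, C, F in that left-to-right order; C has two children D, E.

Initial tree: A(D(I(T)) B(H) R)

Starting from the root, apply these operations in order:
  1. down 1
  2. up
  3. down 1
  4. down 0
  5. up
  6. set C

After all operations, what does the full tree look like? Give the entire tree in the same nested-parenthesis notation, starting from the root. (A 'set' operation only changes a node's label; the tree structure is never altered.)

Answer: A(D(I(T)) C(H) R)

Derivation:
Step 1 (down 1): focus=B path=1 depth=1 children=['H'] left=['D'] right=['R'] parent=A
Step 2 (up): focus=A path=root depth=0 children=['D', 'B', 'R'] (at root)
Step 3 (down 1): focus=B path=1 depth=1 children=['H'] left=['D'] right=['R'] parent=A
Step 4 (down 0): focus=H path=1/0 depth=2 children=[] left=[] right=[] parent=B
Step 5 (up): focus=B path=1 depth=1 children=['H'] left=['D'] right=['R'] parent=A
Step 6 (set C): focus=C path=1 depth=1 children=['H'] left=['D'] right=['R'] parent=A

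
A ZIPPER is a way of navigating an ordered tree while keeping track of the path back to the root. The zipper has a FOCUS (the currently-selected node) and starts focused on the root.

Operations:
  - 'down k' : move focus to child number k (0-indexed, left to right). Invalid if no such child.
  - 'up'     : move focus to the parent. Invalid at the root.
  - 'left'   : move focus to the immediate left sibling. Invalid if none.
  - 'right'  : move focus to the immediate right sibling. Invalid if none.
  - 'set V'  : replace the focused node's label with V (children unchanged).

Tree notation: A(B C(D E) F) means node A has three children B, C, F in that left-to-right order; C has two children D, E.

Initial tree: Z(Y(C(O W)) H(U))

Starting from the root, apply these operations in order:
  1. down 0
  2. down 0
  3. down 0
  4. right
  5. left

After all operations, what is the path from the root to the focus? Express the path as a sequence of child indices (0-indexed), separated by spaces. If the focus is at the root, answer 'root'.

Answer: 0 0 0

Derivation:
Step 1 (down 0): focus=Y path=0 depth=1 children=['C'] left=[] right=['H'] parent=Z
Step 2 (down 0): focus=C path=0/0 depth=2 children=['O', 'W'] left=[] right=[] parent=Y
Step 3 (down 0): focus=O path=0/0/0 depth=3 children=[] left=[] right=['W'] parent=C
Step 4 (right): focus=W path=0/0/1 depth=3 children=[] left=['O'] right=[] parent=C
Step 5 (left): focus=O path=0/0/0 depth=3 children=[] left=[] right=['W'] parent=C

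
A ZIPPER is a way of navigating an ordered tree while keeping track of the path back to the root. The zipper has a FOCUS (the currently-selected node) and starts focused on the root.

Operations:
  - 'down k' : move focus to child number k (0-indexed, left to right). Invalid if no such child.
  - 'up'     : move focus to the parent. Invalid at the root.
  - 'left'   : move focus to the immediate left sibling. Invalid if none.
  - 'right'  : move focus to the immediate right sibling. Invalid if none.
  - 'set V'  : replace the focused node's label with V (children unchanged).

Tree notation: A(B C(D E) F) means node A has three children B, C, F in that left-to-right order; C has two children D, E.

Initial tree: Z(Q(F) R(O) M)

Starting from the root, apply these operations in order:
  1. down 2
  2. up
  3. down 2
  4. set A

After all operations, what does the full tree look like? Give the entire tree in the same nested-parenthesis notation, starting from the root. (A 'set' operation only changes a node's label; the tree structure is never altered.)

Answer: Z(Q(F) R(O) A)

Derivation:
Step 1 (down 2): focus=M path=2 depth=1 children=[] left=['Q', 'R'] right=[] parent=Z
Step 2 (up): focus=Z path=root depth=0 children=['Q', 'R', 'M'] (at root)
Step 3 (down 2): focus=M path=2 depth=1 children=[] left=['Q', 'R'] right=[] parent=Z
Step 4 (set A): focus=A path=2 depth=1 children=[] left=['Q', 'R'] right=[] parent=Z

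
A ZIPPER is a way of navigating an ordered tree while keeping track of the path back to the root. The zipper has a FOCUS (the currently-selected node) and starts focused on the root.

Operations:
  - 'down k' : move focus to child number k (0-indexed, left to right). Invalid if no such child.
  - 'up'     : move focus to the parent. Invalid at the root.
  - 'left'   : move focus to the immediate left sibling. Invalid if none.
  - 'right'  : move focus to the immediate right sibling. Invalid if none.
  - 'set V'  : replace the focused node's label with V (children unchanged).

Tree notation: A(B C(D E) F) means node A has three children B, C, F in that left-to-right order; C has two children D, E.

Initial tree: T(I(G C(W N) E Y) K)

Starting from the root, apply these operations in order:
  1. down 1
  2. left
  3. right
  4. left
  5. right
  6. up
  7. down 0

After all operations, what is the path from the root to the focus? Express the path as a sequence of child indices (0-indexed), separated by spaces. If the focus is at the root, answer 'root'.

Answer: 0

Derivation:
Step 1 (down 1): focus=K path=1 depth=1 children=[] left=['I'] right=[] parent=T
Step 2 (left): focus=I path=0 depth=1 children=['G', 'C', 'E', 'Y'] left=[] right=['K'] parent=T
Step 3 (right): focus=K path=1 depth=1 children=[] left=['I'] right=[] parent=T
Step 4 (left): focus=I path=0 depth=1 children=['G', 'C', 'E', 'Y'] left=[] right=['K'] parent=T
Step 5 (right): focus=K path=1 depth=1 children=[] left=['I'] right=[] parent=T
Step 6 (up): focus=T path=root depth=0 children=['I', 'K'] (at root)
Step 7 (down 0): focus=I path=0 depth=1 children=['G', 'C', 'E', 'Y'] left=[] right=['K'] parent=T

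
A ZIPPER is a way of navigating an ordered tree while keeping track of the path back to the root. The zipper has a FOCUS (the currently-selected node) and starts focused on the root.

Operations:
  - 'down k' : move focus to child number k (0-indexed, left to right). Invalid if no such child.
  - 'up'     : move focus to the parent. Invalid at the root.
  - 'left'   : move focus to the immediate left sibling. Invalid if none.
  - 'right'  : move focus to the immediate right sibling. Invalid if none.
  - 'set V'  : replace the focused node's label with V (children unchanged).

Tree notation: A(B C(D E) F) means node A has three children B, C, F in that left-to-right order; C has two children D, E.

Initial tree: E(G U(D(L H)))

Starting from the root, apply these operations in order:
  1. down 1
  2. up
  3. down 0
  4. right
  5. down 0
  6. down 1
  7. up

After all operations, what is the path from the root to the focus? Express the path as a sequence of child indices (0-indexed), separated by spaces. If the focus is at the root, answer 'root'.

Answer: 1 0

Derivation:
Step 1 (down 1): focus=U path=1 depth=1 children=['D'] left=['G'] right=[] parent=E
Step 2 (up): focus=E path=root depth=0 children=['G', 'U'] (at root)
Step 3 (down 0): focus=G path=0 depth=1 children=[] left=[] right=['U'] parent=E
Step 4 (right): focus=U path=1 depth=1 children=['D'] left=['G'] right=[] parent=E
Step 5 (down 0): focus=D path=1/0 depth=2 children=['L', 'H'] left=[] right=[] parent=U
Step 6 (down 1): focus=H path=1/0/1 depth=3 children=[] left=['L'] right=[] parent=D
Step 7 (up): focus=D path=1/0 depth=2 children=['L', 'H'] left=[] right=[] parent=U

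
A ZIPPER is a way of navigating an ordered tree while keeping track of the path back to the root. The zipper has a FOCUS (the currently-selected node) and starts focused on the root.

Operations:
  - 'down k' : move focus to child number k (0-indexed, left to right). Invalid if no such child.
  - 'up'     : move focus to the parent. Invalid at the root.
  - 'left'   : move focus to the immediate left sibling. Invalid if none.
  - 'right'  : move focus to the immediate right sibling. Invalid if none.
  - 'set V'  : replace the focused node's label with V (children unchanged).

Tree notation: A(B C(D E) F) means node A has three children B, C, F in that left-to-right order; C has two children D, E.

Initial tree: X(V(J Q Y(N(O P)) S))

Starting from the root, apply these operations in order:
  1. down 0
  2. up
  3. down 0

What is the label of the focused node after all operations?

Answer: V

Derivation:
Step 1 (down 0): focus=V path=0 depth=1 children=['J', 'Q', 'Y', 'S'] left=[] right=[] parent=X
Step 2 (up): focus=X path=root depth=0 children=['V'] (at root)
Step 3 (down 0): focus=V path=0 depth=1 children=['J', 'Q', 'Y', 'S'] left=[] right=[] parent=X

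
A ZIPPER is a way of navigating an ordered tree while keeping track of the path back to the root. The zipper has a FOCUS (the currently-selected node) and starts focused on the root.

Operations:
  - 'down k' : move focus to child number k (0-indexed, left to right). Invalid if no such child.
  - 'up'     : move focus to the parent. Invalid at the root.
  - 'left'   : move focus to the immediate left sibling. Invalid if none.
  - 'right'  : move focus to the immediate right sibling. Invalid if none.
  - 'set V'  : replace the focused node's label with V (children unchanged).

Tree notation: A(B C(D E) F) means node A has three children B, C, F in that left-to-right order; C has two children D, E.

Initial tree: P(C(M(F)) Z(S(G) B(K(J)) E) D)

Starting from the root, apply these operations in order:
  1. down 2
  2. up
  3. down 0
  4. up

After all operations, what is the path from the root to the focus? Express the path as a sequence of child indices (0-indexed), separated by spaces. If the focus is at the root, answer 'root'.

Step 1 (down 2): focus=D path=2 depth=1 children=[] left=['C', 'Z'] right=[] parent=P
Step 2 (up): focus=P path=root depth=0 children=['C', 'Z', 'D'] (at root)
Step 3 (down 0): focus=C path=0 depth=1 children=['M'] left=[] right=['Z', 'D'] parent=P
Step 4 (up): focus=P path=root depth=0 children=['C', 'Z', 'D'] (at root)

Answer: root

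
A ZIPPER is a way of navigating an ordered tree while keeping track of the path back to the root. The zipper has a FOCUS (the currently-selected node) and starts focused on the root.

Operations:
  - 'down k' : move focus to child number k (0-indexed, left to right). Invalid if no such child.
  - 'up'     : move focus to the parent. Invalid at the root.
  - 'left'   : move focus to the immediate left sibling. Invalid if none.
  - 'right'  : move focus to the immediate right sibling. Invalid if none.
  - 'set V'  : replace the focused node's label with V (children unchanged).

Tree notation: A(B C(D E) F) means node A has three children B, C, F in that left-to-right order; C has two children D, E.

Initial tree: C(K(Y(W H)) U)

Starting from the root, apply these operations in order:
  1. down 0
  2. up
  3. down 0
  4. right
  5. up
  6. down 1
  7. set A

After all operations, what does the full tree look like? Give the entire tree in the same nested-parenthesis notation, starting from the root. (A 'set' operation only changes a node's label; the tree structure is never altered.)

Step 1 (down 0): focus=K path=0 depth=1 children=['Y'] left=[] right=['U'] parent=C
Step 2 (up): focus=C path=root depth=0 children=['K', 'U'] (at root)
Step 3 (down 0): focus=K path=0 depth=1 children=['Y'] left=[] right=['U'] parent=C
Step 4 (right): focus=U path=1 depth=1 children=[] left=['K'] right=[] parent=C
Step 5 (up): focus=C path=root depth=0 children=['K', 'U'] (at root)
Step 6 (down 1): focus=U path=1 depth=1 children=[] left=['K'] right=[] parent=C
Step 7 (set A): focus=A path=1 depth=1 children=[] left=['K'] right=[] parent=C

Answer: C(K(Y(W H)) A)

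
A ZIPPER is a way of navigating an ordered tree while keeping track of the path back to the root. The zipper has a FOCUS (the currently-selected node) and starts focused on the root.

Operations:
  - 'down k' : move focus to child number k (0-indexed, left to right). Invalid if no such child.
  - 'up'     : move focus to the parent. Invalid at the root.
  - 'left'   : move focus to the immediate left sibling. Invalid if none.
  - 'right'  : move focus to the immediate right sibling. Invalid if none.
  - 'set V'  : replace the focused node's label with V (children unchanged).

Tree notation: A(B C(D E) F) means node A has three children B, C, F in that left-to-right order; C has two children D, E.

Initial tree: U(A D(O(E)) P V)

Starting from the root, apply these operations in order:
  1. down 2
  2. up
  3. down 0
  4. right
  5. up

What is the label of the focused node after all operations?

Answer: U

Derivation:
Step 1 (down 2): focus=P path=2 depth=1 children=[] left=['A', 'D'] right=['V'] parent=U
Step 2 (up): focus=U path=root depth=0 children=['A', 'D', 'P', 'V'] (at root)
Step 3 (down 0): focus=A path=0 depth=1 children=[] left=[] right=['D', 'P', 'V'] parent=U
Step 4 (right): focus=D path=1 depth=1 children=['O'] left=['A'] right=['P', 'V'] parent=U
Step 5 (up): focus=U path=root depth=0 children=['A', 'D', 'P', 'V'] (at root)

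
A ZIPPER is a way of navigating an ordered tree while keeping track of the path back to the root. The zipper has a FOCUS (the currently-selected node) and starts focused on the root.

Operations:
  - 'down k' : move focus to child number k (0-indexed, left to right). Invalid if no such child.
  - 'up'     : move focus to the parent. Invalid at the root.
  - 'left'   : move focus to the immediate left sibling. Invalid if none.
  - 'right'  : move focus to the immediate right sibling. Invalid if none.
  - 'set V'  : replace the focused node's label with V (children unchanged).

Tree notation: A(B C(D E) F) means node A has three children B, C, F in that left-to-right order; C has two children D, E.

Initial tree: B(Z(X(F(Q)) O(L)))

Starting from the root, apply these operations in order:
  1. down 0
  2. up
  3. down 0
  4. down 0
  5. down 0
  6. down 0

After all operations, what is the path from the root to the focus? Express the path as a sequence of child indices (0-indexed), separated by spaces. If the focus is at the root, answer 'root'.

Answer: 0 0 0 0

Derivation:
Step 1 (down 0): focus=Z path=0 depth=1 children=['X', 'O'] left=[] right=[] parent=B
Step 2 (up): focus=B path=root depth=0 children=['Z'] (at root)
Step 3 (down 0): focus=Z path=0 depth=1 children=['X', 'O'] left=[] right=[] parent=B
Step 4 (down 0): focus=X path=0/0 depth=2 children=['F'] left=[] right=['O'] parent=Z
Step 5 (down 0): focus=F path=0/0/0 depth=3 children=['Q'] left=[] right=[] parent=X
Step 6 (down 0): focus=Q path=0/0/0/0 depth=4 children=[] left=[] right=[] parent=F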